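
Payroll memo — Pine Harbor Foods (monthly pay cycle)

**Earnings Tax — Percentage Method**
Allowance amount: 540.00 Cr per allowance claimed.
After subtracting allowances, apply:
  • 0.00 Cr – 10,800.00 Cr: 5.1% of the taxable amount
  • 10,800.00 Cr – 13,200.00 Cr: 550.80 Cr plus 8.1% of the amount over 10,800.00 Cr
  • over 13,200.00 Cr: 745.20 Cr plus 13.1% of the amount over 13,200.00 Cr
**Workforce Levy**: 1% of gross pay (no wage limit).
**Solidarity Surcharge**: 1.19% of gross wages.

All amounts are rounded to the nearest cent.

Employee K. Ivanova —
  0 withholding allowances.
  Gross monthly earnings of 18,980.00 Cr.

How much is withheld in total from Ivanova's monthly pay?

Earnings Tax: taxable = 18,980.00 Cr
  745.20 Cr + 13.1% × (18,980.00 Cr − 13,200.00 Cr) = 745.20 Cr + 13.1% × 5,780.00 Cr = 1,502.38 Cr
Workforce Levy: 1% × 18,980.00 Cr = 189.80 Cr
Solidarity Surcharge: 1.19% × 18,980.00 Cr = 225.86 Cr
Total: 1,502.38 Cr + 189.80 Cr + 225.86 Cr = 1,918.04 Cr

1,918.04 Cr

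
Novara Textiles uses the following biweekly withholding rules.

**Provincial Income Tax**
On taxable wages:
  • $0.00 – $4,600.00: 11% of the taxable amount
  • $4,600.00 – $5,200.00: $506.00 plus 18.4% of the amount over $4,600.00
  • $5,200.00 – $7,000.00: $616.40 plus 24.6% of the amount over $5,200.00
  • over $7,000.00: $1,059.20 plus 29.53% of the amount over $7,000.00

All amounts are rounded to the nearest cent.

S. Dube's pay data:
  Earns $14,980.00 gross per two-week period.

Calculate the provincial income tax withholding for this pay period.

$3,415.69

Provincial Income Tax: taxable = $14,980.00
  $1,059.20 + 29.53% × ($14,980.00 − $7,000.00) = $1,059.20 + 29.53% × $7,980.00 = $3,415.69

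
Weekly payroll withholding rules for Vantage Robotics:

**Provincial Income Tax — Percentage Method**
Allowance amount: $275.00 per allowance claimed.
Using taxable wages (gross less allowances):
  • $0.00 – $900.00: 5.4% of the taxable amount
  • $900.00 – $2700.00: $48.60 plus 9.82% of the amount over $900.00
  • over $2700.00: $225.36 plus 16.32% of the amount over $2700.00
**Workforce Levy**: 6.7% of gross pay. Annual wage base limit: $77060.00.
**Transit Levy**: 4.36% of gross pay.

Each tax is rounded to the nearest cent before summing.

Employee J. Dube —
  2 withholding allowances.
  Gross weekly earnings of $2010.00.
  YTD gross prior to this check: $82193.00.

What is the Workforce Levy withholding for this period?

Workforce Levy: YTD $82193.00 ≥ cap $77060.00 → $0.00

$0.00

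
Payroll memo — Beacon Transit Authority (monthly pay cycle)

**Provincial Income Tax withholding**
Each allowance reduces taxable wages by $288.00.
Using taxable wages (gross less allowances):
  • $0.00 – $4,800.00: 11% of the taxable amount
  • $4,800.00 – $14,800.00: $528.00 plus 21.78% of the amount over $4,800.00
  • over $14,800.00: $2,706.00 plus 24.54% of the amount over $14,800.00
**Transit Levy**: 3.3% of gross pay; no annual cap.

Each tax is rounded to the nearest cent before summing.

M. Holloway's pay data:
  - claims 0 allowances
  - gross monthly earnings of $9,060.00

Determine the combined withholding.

$1,754.81

Provincial Income Tax: taxable = $9,060.00
  $528.00 + 21.78% × ($9,060.00 − $4,800.00) = $528.00 + 21.78% × $4,260.00 = $1,455.83
Transit Levy: 3.3% × $9,060.00 = $298.98
Total: $1,455.83 + $298.98 = $1,754.81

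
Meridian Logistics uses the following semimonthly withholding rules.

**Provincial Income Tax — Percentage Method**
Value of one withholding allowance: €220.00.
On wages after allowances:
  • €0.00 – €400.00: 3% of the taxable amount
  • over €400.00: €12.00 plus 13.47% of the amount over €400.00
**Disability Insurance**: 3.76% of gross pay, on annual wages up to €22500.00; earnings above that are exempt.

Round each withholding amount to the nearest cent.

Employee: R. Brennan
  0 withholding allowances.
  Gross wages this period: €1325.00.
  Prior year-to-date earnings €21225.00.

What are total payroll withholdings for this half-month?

€184.54

Provincial Income Tax: taxable = €1325.00
  €12.00 + 13.47% × (€1325.00 − €400.00) = €12.00 + 13.47% × €925.00 = €136.60
Disability Insurance: cap €22500.00 − YTD €21225.00 = €1275.00 subject; 3.76% × €1275.00 = €47.94
Total: €136.60 + €47.94 = €184.54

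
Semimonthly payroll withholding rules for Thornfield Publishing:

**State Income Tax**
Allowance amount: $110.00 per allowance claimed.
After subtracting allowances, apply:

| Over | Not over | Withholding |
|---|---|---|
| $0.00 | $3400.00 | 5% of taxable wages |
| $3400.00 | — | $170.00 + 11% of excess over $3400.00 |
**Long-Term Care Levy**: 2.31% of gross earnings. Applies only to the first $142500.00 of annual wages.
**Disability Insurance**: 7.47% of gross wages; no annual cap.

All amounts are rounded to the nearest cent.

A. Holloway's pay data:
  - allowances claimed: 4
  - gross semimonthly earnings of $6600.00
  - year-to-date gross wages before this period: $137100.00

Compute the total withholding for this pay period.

State Income Tax: taxable = $6600.00 − 4×$110.00 = $6160.00
  $170.00 + 11% × ($6160.00 − $3400.00) = $170.00 + 11% × $2760.00 = $473.60
Long-Term Care Levy: cap $142500.00 − YTD $137100.00 = $5400.00 subject; 2.31% × $5400.00 = $124.74
Disability Insurance: 7.47% × $6600.00 = $493.02
Total: $473.60 + $124.74 + $493.02 = $1091.36

$1091.36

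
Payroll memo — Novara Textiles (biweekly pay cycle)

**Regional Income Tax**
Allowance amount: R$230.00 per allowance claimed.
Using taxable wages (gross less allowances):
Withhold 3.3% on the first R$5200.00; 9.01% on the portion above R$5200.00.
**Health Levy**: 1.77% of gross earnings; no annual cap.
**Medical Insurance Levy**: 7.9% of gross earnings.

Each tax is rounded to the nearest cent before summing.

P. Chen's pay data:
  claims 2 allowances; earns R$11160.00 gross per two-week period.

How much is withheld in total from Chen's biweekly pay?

Regional Income Tax: taxable = R$11160.00 − 2×R$230.00 = R$10700.00
  R$171.60 + 9.01% × (R$10700.00 − R$5200.00) = R$171.60 + 9.01% × R$5500.00 = R$667.15
Health Levy: 1.77% × R$11160.00 = R$197.53
Medical Insurance Levy: 7.9% × R$11160.00 = R$881.64
Total: R$667.15 + R$197.53 + R$881.64 = R$1746.32

R$1746.32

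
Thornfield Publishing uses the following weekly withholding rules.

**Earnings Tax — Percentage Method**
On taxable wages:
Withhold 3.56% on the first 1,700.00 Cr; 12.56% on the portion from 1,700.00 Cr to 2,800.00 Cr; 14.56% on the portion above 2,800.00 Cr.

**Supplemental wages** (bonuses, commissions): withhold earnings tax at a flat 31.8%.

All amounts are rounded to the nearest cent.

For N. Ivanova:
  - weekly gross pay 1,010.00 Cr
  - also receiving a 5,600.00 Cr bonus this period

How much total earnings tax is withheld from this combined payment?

Earnings Tax: taxable = 1,010.00 Cr
  3.56% × 1,010.00 Cr = 35.96 Cr
Supplemental (31.8% flat on bonus): 31.8% × 5,600.00 Cr = 1,780.80 Cr
Total earnings tax: 35.96 Cr + 1,780.80 Cr = 1,816.76 Cr

1,816.76 Cr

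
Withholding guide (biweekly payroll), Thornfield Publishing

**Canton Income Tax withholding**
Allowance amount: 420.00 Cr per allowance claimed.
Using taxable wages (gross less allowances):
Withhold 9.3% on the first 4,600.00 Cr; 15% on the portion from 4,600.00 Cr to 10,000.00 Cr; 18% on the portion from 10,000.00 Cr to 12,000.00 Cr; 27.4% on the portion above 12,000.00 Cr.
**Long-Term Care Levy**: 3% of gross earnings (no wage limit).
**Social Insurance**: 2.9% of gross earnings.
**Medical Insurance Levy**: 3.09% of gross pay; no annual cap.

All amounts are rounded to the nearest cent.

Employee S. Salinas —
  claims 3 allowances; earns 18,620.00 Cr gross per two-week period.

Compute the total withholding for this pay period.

Canton Income Tax: taxable = 18,620.00 Cr − 3×420.00 Cr = 17,360.00 Cr
  1,597.80 Cr + 27.4% × (17,360.00 Cr − 12,000.00 Cr) = 1,597.80 Cr + 27.4% × 5,360.00 Cr = 3,066.44 Cr
Long-Term Care Levy: 3% × 18,620.00 Cr = 558.60 Cr
Social Insurance: 2.9% × 18,620.00 Cr = 539.98 Cr
Medical Insurance Levy: 3.09% × 18,620.00 Cr = 575.36 Cr
Total: 3,066.44 Cr + 558.60 Cr + 539.98 Cr + 575.36 Cr = 4,740.38 Cr

4,740.38 Cr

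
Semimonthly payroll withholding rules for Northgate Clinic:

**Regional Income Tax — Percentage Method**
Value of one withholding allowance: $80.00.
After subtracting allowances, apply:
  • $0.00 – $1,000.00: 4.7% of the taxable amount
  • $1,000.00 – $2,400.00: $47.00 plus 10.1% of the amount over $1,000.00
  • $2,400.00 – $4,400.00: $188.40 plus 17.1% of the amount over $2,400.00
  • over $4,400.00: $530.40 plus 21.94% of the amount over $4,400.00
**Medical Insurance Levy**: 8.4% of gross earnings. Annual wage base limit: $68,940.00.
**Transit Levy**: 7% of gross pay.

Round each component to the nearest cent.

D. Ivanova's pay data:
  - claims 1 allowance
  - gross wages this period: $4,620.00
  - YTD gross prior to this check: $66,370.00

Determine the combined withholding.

Regional Income Tax: taxable = $4,620.00 − 1×$80.00 = $4,540.00
  $530.40 + 21.94% × ($4,540.00 − $4,400.00) = $530.40 + 21.94% × $140.00 = $561.12
Medical Insurance Levy: cap $68,940.00 − YTD $66,370.00 = $2,570.00 subject; 8.4% × $2,570.00 = $215.88
Transit Levy: 7% × $4,620.00 = $323.40
Total: $561.12 + $215.88 + $323.40 = $1,100.40

$1,100.40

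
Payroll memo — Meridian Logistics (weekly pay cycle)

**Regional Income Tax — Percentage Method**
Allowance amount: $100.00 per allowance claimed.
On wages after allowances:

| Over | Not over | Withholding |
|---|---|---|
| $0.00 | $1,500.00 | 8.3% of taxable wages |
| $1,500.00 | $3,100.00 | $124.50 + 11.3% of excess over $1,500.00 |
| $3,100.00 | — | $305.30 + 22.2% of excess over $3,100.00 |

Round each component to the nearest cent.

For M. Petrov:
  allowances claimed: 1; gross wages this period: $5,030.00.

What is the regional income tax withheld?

$711.56

Regional Income Tax: taxable = $5,030.00 − 1×$100.00 = $4,930.00
  $305.30 + 22.2% × ($4,930.00 − $3,100.00) = $305.30 + 22.2% × $1,830.00 = $711.56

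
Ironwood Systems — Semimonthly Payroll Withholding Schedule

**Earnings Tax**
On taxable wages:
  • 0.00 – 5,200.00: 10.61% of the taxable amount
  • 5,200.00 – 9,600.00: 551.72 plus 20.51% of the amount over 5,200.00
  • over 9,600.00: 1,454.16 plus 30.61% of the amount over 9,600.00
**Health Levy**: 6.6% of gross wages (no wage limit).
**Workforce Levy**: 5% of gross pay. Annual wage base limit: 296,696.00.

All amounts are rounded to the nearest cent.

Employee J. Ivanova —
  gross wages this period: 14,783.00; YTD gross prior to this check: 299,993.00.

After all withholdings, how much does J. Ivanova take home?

Earnings Tax: taxable = 14,783.00
  1,454.16 + 30.61% × (14,783.00 − 9,600.00) = 1,454.16 + 30.61% × 5,183.00 = 3,040.68
Health Levy: 6.6% × 14,783.00 = 975.68
Workforce Levy: YTD 299,993.00 ≥ cap 296,696.00 → 0.00
Total withheld: 3,040.68 + 975.68 + 0.00 = 4,016.36
Net pay: 14,783.00 − 4,016.36 = 10,766.64

10,766.64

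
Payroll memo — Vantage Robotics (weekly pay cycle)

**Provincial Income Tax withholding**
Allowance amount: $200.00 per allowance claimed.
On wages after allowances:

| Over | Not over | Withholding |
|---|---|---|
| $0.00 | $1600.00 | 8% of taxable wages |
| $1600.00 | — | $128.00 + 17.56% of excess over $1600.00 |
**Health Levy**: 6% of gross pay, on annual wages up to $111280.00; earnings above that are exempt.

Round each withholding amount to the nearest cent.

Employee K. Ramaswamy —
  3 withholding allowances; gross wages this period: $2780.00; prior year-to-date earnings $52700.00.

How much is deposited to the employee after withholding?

$2383.35

Provincial Income Tax: taxable = $2780.00 − 3×$200.00 = $2180.00
  $128.00 + 17.56% × ($2180.00 − $1600.00) = $128.00 + 17.56% × $580.00 = $229.85
Health Levy: 6% × $2780.00 = $166.80
Total withheld: $229.85 + $166.80 = $396.65
Net pay: $2780.00 − $396.65 = $2383.35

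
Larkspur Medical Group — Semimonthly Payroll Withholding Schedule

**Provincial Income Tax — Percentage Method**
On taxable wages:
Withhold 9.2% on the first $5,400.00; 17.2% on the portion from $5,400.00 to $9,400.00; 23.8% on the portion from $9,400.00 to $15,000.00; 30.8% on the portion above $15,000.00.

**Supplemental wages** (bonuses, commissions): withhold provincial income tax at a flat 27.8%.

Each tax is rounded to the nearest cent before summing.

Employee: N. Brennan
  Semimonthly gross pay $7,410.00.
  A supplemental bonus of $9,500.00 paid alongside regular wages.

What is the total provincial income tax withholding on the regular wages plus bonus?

$3,483.52

Provincial Income Tax: taxable = $7,410.00
  $496.80 + 17.2% × ($7,410.00 − $5,400.00) = $496.80 + 17.2% × $2,010.00 = $842.52
Supplemental (27.8% flat on bonus): 27.8% × $9,500.00 = $2,641.00
Total provincial income tax: $842.52 + $2,641.00 = $3,483.52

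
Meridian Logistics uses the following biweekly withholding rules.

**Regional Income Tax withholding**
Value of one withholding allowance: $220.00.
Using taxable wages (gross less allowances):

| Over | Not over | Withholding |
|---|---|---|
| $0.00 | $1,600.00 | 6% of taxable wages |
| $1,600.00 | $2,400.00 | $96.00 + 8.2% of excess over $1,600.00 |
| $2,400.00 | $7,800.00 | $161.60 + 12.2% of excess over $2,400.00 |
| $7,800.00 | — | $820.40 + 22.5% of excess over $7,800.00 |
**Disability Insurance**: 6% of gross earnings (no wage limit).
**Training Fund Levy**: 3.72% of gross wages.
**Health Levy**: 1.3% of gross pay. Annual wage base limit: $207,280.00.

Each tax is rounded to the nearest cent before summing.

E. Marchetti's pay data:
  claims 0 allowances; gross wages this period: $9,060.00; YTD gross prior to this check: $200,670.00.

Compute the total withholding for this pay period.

Regional Income Tax: taxable = $9,060.00
  $820.40 + 22.5% × ($9,060.00 − $7,800.00) = $820.40 + 22.5% × $1,260.00 = $1,103.90
Disability Insurance: 6% × $9,060.00 = $543.60
Training Fund Levy: 3.72% × $9,060.00 = $337.03
Health Levy: cap $207,280.00 − YTD $200,670.00 = $6,610.00 subject; 1.3% × $6,610.00 = $85.93
Total: $1,103.90 + $543.60 + $337.03 + $85.93 = $2,070.46

$2,070.46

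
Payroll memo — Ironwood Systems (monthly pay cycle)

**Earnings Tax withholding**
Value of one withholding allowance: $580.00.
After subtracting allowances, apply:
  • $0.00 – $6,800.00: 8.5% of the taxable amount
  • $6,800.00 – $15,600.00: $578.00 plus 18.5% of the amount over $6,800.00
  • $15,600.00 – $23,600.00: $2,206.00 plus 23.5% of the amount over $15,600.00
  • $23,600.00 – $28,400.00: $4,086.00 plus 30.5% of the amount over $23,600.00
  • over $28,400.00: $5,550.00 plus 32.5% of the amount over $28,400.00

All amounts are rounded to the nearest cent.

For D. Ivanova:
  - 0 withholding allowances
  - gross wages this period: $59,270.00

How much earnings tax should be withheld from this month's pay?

Earnings Tax: taxable = $59,270.00
  $5,550.00 + 32.5% × ($59,270.00 − $28,400.00) = $5,550.00 + 32.5% × $30,870.00 = $15,582.75

$15,582.75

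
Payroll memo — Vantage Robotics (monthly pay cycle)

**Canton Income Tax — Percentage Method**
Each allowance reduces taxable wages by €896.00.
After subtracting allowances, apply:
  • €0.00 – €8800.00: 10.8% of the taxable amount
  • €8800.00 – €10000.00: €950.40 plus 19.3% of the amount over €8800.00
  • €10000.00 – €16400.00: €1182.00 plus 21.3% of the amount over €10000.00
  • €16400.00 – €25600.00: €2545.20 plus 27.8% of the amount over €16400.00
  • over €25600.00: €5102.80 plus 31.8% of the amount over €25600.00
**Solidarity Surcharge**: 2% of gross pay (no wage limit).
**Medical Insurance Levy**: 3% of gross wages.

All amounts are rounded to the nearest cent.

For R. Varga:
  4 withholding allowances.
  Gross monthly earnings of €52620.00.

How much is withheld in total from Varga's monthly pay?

Canton Income Tax: taxable = €52620.00 − 4×€896.00 = €49036.00
  €5102.80 + 31.8% × (€49036.00 − €25600.00) = €5102.80 + 31.8% × €23436.00 = €12555.45
Solidarity Surcharge: 2% × €52620.00 = €1052.40
Medical Insurance Levy: 3% × €52620.00 = €1578.60
Total: €12555.45 + €1052.40 + €1578.60 = €15186.45

€15186.45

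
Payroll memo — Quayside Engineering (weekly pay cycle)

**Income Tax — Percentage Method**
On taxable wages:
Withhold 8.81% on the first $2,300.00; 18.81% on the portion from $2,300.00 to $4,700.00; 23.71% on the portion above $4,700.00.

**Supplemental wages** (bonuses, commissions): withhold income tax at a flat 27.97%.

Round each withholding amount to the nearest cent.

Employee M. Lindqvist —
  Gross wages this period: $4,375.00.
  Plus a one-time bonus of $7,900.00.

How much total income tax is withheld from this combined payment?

$2,802.57

Income Tax: taxable = $4,375.00
  $202.63 + 18.81% × ($4,375.00 − $2,300.00) = $202.63 + 18.81% × $2,075.00 = $592.94
Supplemental (27.97% flat on bonus): 27.97% × $7,900.00 = $2,209.63
Total income tax: $592.94 + $2,209.63 = $2,802.57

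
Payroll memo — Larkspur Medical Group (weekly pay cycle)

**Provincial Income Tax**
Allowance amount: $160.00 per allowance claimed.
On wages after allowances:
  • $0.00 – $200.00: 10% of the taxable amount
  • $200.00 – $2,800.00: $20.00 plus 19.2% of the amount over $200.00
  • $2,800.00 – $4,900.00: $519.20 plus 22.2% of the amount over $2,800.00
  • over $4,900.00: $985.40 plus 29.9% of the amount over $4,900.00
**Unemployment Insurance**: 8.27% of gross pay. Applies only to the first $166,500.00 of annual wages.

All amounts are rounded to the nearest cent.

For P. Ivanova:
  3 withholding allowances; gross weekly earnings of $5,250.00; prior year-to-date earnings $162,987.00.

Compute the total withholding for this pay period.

$1,247.07

Provincial Income Tax: taxable = $5,250.00 − 3×$160.00 = $4,770.00
  $519.20 + 22.2% × ($4,770.00 − $2,800.00) = $519.20 + 22.2% × $1,970.00 = $956.54
Unemployment Insurance: cap $166,500.00 − YTD $162,987.00 = $3,513.00 subject; 8.27% × $3,513.00 = $290.53
Total: $956.54 + $290.53 = $1,247.07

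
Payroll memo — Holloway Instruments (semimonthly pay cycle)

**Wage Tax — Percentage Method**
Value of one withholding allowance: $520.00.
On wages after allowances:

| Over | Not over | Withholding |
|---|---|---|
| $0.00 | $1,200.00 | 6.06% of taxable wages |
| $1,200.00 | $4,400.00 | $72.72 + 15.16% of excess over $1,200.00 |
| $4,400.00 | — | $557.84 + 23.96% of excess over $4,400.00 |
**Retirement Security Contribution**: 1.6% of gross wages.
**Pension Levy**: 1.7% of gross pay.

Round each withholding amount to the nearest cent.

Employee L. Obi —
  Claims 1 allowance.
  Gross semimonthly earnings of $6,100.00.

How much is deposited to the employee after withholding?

$5,058.13

Wage Tax: taxable = $6,100.00 − 1×$520.00 = $5,580.00
  $557.84 + 23.96% × ($5,580.00 − $4,400.00) = $557.84 + 23.96% × $1,180.00 = $840.57
Retirement Security Contribution: 1.6% × $6,100.00 = $97.60
Pension Levy: 1.7% × $6,100.00 = $103.70
Total withheld: $840.57 + $97.60 + $103.70 = $1,041.87
Net pay: $6,100.00 − $1,041.87 = $5,058.13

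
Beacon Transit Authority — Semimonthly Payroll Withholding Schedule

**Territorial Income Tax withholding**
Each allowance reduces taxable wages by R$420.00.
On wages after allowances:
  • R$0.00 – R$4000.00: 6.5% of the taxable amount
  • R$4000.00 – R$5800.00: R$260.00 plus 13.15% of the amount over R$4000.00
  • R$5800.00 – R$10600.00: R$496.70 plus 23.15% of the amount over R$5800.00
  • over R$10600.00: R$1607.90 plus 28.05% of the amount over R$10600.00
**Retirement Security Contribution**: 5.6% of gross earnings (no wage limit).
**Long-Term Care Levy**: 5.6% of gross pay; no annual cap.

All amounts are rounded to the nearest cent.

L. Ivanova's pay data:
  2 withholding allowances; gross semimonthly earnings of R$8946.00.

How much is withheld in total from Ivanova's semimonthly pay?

R$2032.50

Territorial Income Tax: taxable = R$8946.00 − 2×R$420.00 = R$8106.00
  R$496.70 + 23.15% × (R$8106.00 − R$5800.00) = R$496.70 + 23.15% × R$2306.00 = R$1030.54
Retirement Security Contribution: 5.6% × R$8946.00 = R$500.98
Long-Term Care Levy: 5.6% × R$8946.00 = R$500.98
Total: R$1030.54 + R$500.98 + R$500.98 = R$2032.50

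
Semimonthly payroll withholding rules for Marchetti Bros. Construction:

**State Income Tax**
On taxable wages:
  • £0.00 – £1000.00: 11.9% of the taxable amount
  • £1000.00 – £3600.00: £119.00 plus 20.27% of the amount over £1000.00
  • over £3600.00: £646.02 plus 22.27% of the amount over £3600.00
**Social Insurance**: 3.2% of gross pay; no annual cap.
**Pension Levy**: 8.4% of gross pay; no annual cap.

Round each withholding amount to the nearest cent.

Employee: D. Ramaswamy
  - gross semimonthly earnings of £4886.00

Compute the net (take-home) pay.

£3386.82

State Income Tax: taxable = £4886.00
  £646.02 + 22.27% × (£4886.00 − £3600.00) = £646.02 + 22.27% × £1286.00 = £932.41
Social Insurance: 3.2% × £4886.00 = £156.35
Pension Levy: 8.4% × £4886.00 = £410.42
Total withheld: £932.41 + £156.35 + £410.42 = £1499.18
Net pay: £4886.00 − £1499.18 = £3386.82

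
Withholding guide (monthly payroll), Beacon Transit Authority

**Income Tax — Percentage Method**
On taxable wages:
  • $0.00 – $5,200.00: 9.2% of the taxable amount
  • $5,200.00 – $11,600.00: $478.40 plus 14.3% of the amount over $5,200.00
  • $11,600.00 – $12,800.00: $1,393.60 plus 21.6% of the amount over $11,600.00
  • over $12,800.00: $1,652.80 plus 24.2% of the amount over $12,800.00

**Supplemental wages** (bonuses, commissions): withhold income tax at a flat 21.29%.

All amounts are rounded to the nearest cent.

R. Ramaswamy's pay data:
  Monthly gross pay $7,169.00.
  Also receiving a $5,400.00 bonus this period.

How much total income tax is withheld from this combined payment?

$1,909.63

Income Tax: taxable = $7,169.00
  $478.40 + 14.3% × ($7,169.00 − $5,200.00) = $478.40 + 14.3% × $1,969.00 = $759.97
Supplemental (21.29% flat on bonus): 21.29% × $5,400.00 = $1,149.66
Total income tax: $759.97 + $1,149.66 = $1,909.63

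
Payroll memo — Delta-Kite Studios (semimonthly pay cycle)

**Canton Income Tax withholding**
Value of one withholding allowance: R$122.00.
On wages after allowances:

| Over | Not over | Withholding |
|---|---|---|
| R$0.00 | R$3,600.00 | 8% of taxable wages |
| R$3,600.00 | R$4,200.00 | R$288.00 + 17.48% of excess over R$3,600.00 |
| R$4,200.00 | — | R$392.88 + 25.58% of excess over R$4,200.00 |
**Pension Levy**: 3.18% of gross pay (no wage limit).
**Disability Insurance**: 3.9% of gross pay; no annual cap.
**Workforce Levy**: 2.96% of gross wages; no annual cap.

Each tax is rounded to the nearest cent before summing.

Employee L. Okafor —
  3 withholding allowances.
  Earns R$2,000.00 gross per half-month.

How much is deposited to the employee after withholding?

Canton Income Tax: taxable = R$2,000.00 − 3×R$122.00 = R$1,634.00
  8% × R$1,634.00 = R$130.72
Pension Levy: 3.18% × R$2,000.00 = R$63.60
Disability Insurance: 3.9% × R$2,000.00 = R$78.00
Workforce Levy: 2.96% × R$2,000.00 = R$59.20
Total withheld: R$130.72 + R$63.60 + R$78.00 + R$59.20 = R$331.52
Net pay: R$2,000.00 − R$331.52 = R$1,668.48

R$1,668.48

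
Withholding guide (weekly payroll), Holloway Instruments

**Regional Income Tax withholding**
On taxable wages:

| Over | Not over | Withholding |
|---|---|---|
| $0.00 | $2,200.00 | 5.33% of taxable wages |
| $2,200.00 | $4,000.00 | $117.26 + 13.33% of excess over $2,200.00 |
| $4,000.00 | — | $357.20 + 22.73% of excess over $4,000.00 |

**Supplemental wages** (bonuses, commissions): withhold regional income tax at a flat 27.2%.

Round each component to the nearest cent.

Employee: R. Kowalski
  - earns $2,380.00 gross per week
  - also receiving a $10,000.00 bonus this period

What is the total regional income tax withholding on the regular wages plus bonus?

Regional Income Tax: taxable = $2,380.00
  $117.26 + 13.33% × ($2,380.00 − $2,200.00) = $117.26 + 13.33% × $180.00 = $141.25
Supplemental (27.2% flat on bonus): 27.2% × $10,000.00 = $2,720.00
Total regional income tax: $141.25 + $2,720.00 = $2,861.25

$2,861.25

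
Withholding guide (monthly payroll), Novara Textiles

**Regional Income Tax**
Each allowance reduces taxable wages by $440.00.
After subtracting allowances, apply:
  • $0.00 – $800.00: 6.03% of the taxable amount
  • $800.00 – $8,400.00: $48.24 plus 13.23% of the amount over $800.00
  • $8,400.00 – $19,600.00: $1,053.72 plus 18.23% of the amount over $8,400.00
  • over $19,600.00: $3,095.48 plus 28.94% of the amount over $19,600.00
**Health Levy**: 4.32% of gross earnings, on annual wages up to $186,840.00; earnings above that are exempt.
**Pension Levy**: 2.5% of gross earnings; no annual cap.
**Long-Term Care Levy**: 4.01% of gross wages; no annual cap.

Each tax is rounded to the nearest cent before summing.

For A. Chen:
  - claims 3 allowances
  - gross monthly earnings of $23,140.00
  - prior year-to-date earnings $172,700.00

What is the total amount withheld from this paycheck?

Regional Income Tax: taxable = $23,140.00 − 3×$440.00 = $21,820.00
  $3,095.48 + 28.94% × ($21,820.00 − $19,600.00) = $3,095.48 + 28.94% × $2,220.00 = $3,737.95
Health Levy: cap $186,840.00 − YTD $172,700.00 = $14,140.00 subject; 4.32% × $14,140.00 = $610.85
Pension Levy: 2.5% × $23,140.00 = $578.50
Long-Term Care Levy: 4.01% × $23,140.00 = $927.91
Total: $3,737.95 + $610.85 + $578.50 + $927.91 = $5,855.21

$5,855.21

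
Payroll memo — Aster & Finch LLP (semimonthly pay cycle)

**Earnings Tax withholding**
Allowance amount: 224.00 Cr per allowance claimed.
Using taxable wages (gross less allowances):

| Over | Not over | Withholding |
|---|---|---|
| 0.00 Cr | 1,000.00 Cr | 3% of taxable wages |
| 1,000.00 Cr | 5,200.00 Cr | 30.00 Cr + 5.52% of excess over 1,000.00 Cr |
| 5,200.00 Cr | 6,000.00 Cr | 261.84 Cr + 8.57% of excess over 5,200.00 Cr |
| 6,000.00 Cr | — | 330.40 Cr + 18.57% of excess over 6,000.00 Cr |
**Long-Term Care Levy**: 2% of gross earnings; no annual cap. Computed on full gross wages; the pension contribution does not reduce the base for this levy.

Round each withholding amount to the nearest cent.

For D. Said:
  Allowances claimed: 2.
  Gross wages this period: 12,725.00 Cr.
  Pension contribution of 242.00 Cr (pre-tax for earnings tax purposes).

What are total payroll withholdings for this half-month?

1,705.60 Cr

Earnings Tax: taxable = 12,725.00 Cr − 242.00 Cr − 2×224.00 Cr = 12,035.00 Cr
  330.40 Cr + 18.57% × (12,035.00 Cr − 6,000.00 Cr) = 330.40 Cr + 18.57% × 6,035.00 Cr = 1,451.10 Cr
Long-Term Care Levy: 2% × 12,725.00 Cr = 254.50 Cr
Total: 1,451.10 Cr + 254.50 Cr = 1,705.60 Cr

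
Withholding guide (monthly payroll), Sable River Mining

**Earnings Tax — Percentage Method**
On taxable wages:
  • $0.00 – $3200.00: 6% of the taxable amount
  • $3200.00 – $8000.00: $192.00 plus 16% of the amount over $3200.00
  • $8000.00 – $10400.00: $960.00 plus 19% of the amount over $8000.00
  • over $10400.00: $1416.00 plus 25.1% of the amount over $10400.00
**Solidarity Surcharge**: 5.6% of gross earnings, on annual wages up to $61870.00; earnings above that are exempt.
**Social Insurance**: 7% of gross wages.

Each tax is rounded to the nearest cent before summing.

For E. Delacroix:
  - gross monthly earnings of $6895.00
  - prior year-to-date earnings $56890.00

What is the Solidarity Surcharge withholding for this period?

$278.88

Solidarity Surcharge: cap $61870.00 − YTD $56890.00 = $4980.00 subject; 5.6% × $4980.00 = $278.88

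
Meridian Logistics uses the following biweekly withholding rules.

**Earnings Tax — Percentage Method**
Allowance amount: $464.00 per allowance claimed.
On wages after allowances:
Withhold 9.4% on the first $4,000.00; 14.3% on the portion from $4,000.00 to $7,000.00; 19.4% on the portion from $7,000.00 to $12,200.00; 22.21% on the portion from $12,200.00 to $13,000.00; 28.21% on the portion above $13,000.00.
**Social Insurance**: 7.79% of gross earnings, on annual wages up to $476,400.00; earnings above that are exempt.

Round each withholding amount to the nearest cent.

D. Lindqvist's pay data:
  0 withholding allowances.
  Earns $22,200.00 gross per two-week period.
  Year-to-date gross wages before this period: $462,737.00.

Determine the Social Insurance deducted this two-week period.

$1,064.35

Social Insurance: cap $476,400.00 − YTD $462,737.00 = $13,663.00 subject; 7.79% × $13,663.00 = $1,064.35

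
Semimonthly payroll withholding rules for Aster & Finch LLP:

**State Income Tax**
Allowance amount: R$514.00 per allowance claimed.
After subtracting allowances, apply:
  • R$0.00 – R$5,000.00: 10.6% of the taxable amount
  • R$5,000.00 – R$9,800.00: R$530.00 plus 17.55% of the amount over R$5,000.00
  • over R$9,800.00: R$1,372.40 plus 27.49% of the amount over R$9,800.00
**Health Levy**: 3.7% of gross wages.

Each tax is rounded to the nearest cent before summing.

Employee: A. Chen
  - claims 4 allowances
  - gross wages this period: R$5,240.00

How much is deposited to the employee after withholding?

State Income Tax: taxable = R$5,240.00 − 4×R$514.00 = R$3,184.00
  10.6% × R$3,184.00 = R$337.50
Health Levy: 3.7% × R$5,240.00 = R$193.88
Total withheld: R$337.50 + R$193.88 = R$531.38
Net pay: R$5,240.00 − R$531.38 = R$4,708.62

R$4,708.62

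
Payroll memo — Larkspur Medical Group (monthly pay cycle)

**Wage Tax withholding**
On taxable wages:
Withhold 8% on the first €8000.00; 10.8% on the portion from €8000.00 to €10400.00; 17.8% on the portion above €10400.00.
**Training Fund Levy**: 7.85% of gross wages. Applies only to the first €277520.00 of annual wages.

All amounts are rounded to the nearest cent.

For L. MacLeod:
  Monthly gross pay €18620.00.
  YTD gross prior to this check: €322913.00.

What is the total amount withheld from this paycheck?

€2362.36

Wage Tax: taxable = €18620.00
  €899.20 + 17.8% × (€18620.00 − €10400.00) = €899.20 + 17.8% × €8220.00 = €2362.36
Training Fund Levy: YTD €322913.00 ≥ cap €277520.00 → €0.00
Total: €2362.36 + €0.00 = €2362.36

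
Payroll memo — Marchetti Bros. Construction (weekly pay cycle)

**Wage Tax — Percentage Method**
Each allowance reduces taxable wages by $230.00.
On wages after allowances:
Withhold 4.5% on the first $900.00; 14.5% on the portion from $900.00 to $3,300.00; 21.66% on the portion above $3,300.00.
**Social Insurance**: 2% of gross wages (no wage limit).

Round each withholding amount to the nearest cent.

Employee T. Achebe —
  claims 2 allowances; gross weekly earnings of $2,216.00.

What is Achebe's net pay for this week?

$2,007.06

Wage Tax: taxable = $2,216.00 − 2×$230.00 = $1,756.00
  $40.50 + 14.5% × ($1,756.00 − $900.00) = $40.50 + 14.5% × $856.00 = $164.62
Social Insurance: 2% × $2,216.00 = $44.32
Total withheld: $164.62 + $44.32 = $208.94
Net pay: $2,216.00 − $208.94 = $2,007.06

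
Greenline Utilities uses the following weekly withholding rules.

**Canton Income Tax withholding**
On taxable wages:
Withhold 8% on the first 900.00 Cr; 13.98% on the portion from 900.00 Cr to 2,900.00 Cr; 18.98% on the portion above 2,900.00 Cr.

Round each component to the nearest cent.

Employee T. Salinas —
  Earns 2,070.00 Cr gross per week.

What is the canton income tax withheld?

235.57 Cr

Canton Income Tax: taxable = 2,070.00 Cr
  72.00 Cr + 13.98% × (2,070.00 Cr − 900.00 Cr) = 72.00 Cr + 13.98% × 1,170.00 Cr = 235.57 Cr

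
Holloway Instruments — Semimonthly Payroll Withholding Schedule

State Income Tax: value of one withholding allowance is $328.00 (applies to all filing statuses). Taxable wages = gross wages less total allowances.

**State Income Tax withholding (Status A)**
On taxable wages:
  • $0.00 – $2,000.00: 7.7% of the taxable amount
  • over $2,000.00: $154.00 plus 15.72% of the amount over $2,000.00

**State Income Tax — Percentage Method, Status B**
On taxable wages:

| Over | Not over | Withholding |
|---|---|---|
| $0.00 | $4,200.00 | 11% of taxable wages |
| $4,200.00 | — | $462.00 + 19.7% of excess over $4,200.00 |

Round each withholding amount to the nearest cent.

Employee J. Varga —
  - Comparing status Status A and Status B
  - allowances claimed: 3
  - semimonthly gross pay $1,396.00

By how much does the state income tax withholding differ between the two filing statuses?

State Income Tax (Status A): taxable = $1,396.00 − 3×$328.00 = $412.00
  7.7% × $412.00 = $31.72
State Income Tax (Status B): taxable = $1,396.00 − 3×$328.00 = $412.00
  11% × $412.00 = $45.32
Difference: |$31.72 − $45.32| = $13.60 (higher under Status B)

$13.60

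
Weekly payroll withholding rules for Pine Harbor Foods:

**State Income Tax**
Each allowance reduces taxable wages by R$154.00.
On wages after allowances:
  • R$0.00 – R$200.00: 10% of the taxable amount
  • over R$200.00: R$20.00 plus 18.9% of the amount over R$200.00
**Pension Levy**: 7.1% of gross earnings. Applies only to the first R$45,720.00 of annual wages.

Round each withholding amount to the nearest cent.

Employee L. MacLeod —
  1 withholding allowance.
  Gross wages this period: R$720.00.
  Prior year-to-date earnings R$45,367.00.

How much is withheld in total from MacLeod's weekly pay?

State Income Tax: taxable = R$720.00 − 1×R$154.00 = R$566.00
  R$20.00 + 18.9% × (R$566.00 − R$200.00) = R$20.00 + 18.9% × R$366.00 = R$89.17
Pension Levy: cap R$45,720.00 − YTD R$45,367.00 = R$353.00 subject; 7.1% × R$353.00 = R$25.06
Total: R$89.17 + R$25.06 = R$114.23

R$114.23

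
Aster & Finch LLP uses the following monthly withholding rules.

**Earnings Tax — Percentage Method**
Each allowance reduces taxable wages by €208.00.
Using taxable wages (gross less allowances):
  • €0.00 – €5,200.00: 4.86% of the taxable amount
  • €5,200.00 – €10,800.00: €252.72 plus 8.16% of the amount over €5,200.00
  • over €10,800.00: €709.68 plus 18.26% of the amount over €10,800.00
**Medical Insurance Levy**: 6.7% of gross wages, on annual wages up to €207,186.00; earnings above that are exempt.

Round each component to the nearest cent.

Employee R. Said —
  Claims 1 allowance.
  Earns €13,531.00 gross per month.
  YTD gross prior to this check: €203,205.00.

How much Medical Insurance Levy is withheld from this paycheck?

Medical Insurance Levy: cap €207,186.00 − YTD €203,205.00 = €3,981.00 subject; 6.7% × €3,981.00 = €266.73

€266.73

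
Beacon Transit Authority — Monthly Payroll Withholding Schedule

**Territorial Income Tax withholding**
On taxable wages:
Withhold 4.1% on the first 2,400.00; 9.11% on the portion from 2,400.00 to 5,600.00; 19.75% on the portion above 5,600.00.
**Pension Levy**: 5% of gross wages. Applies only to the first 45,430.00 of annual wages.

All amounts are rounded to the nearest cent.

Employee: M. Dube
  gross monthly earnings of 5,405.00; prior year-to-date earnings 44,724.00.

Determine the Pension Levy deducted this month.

35.30

Pension Levy: cap 45,430.00 − YTD 44,724.00 = 706.00 subject; 5% × 706.00 = 35.30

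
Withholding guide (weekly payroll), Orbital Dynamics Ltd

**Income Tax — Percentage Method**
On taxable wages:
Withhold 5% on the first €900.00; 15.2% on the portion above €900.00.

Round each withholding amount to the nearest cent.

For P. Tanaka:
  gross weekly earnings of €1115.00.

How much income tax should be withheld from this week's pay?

€77.68

Income Tax: taxable = €1115.00
  €45.00 + 15.2% × (€1115.00 − €900.00) = €45.00 + 15.2% × €215.00 = €77.68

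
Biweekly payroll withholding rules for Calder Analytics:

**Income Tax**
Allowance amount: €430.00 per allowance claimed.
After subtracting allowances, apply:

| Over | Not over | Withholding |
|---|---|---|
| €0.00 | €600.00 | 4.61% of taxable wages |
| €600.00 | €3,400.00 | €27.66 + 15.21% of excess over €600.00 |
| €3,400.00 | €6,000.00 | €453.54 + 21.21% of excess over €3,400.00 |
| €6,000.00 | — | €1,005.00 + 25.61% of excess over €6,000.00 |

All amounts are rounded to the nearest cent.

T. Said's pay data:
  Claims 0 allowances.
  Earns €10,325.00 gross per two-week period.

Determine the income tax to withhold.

Income Tax: taxable = €10,325.00
  €1,005.00 + 25.61% × (€10,325.00 − €6,000.00) = €1,005.00 + 25.61% × €4,325.00 = €2,112.63

€2,112.63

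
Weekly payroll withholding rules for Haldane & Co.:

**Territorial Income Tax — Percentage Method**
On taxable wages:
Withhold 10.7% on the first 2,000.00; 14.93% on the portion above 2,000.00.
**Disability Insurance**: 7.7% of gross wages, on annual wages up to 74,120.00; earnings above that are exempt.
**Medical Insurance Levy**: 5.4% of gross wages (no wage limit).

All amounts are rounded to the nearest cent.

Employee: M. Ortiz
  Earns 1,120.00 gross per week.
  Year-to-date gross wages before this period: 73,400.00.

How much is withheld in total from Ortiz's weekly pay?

235.76

Territorial Income Tax: taxable = 1,120.00
  10.7% × 1,120.00 = 119.84
Disability Insurance: cap 74,120.00 − YTD 73,400.00 = 720.00 subject; 7.7% × 720.00 = 55.44
Medical Insurance Levy: 5.4% × 1,120.00 = 60.48
Total: 119.84 + 55.44 + 60.48 = 235.76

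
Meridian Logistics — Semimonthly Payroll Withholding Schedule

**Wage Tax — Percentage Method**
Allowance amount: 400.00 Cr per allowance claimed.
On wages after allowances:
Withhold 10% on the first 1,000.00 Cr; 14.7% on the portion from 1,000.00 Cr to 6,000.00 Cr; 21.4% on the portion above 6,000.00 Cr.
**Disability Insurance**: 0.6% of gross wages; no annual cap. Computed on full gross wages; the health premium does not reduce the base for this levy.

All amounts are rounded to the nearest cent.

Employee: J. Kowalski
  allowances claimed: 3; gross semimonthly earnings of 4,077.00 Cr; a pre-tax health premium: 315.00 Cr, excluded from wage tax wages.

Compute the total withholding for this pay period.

Wage Tax: taxable = 4,077.00 Cr − 315.00 Cr − 3×400.00 Cr = 2,562.00 Cr
  100.00 Cr + 14.7% × (2,562.00 Cr − 1,000.00 Cr) = 100.00 Cr + 14.7% × 1,562.00 Cr = 329.61 Cr
Disability Insurance: 0.6% × 4,077.00 Cr = 24.46 Cr
Total: 329.61 Cr + 24.46 Cr = 354.07 Cr

354.07 Cr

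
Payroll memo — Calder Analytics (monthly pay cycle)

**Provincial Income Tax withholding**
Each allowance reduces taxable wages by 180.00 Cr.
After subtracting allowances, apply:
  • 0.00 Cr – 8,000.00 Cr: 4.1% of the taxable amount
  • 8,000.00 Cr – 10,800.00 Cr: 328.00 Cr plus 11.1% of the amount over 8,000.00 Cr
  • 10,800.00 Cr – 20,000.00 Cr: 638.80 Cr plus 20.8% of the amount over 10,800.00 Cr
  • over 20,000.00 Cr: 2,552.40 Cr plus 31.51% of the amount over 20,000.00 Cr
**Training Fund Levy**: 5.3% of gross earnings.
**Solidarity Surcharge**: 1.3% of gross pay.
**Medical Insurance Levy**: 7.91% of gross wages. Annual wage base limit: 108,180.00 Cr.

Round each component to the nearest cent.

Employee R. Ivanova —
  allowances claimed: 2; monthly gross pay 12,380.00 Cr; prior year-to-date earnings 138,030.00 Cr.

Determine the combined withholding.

Provincial Income Tax: taxable = 12,380.00 Cr − 2×180.00 Cr = 12,020.00 Cr
  638.80 Cr + 20.8% × (12,020.00 Cr − 10,800.00 Cr) = 638.80 Cr + 20.8% × 1,220.00 Cr = 892.56 Cr
Training Fund Levy: 5.3% × 12,380.00 Cr = 656.14 Cr
Solidarity Surcharge: 1.3% × 12,380.00 Cr = 160.94 Cr
Medical Insurance Levy: YTD 138,030.00 Cr ≥ cap 108,180.00 Cr → 0.00 Cr
Total: 892.56 Cr + 656.14 Cr + 160.94 Cr + 0.00 Cr = 1,709.64 Cr

1,709.64 Cr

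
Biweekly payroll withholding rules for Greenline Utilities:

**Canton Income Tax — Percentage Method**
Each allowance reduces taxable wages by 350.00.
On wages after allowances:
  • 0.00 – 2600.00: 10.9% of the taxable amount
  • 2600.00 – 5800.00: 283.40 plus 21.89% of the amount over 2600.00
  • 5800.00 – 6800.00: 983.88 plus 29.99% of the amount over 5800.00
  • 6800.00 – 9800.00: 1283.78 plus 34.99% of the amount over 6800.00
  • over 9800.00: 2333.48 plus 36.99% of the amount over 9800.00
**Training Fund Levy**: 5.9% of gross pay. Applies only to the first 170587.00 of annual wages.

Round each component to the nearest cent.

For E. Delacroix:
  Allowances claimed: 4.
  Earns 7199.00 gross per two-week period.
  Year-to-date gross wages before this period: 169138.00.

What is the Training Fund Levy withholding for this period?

85.49

Training Fund Levy: cap 170587.00 − YTD 169138.00 = 1449.00 subject; 5.9% × 1449.00 = 85.49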